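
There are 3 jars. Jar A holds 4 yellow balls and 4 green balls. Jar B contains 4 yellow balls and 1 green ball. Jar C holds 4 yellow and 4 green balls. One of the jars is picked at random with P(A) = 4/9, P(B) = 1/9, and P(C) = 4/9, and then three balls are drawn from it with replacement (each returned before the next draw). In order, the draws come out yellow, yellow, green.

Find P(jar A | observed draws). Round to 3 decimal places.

0.443

For each hypothesis, P(data | H) works out to: P(data | jar A) = (4/8)(4/8)(4/8) = 0.125; P(data | jar B) = (4/5)(4/5)(1/5) = 0.128; P(data | jar C) = (4/8)(4/8)(4/8) = 0.125.
Weighting by the prior gives 4/9 · 0.125 = 0.055556, 1/9 · 0.128 = 0.014222, 4/9 · 0.125 = 0.055556; summing to 0.12533.
So P(jar A | data) = (0.055556) / (0.12533) = 0.44326.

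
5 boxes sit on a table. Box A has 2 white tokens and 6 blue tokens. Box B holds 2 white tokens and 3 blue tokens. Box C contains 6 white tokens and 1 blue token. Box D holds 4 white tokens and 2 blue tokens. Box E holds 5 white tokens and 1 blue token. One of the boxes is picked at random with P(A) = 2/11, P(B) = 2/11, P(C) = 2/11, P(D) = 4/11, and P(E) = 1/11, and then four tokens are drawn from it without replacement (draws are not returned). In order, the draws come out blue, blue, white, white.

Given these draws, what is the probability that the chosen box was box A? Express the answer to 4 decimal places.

For each hypothesis, P(data | H) works out to: P(data | box A) = (6/8)(5/7)(2/6)(1/5) = 0.035714; P(data | box B) = (3/5)(2/4)(2/3)(1/2) = 0.1; P(data | box C) = (1/7)(0/6) = 0; P(data | box D) = (2/6)(1/5)(4/4)(3/3) = 0.066667; P(data | box E) = (1/6)(0/5) = 0.
The prior-weighted likelihoods are 2/11 · 0.035714 = 0.0064935, 2/11 · 0.1 = 0.018182, 2/11 · 0 = 0, 4/11 · 0.066667 = 0.024242, 1/11 · 0 = 0; these sum to 0.048918.
By Bayes' rule, P(box A | data) = (0.0064935) / (0.048918) = 0.13274.

0.1327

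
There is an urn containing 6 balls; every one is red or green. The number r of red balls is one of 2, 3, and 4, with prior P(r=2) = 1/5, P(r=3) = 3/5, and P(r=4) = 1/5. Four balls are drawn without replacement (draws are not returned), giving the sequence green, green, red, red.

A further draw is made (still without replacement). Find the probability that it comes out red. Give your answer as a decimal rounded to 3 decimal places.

0.500

The likelihood of the observed sequence under each hypothesis: P(data | r = 2) = (4/6)(3/5)(2/4)(1/3) = 1/15; P(data | r = 3) = (3/6)(2/5)(3/4)(2/3) = 1/10; P(data | r = 4) = (2/6)(1/5)(4/4)(3/3) = 1/15.
Multiplying each by its prior: 1/5 · 1/15 = 1/75, 3/5 · 1/10 = 3/50, 1/5 · 1/15 = 1/75; with total 13/150.
Normalising, the posterior is P(r = 2 | data) = 2/13, P(r = 3 | data) = 9/13, P(r = 4 | data) = 2/13.
So P(red next | data) = Σ P(red next | H) P(H | data) = (0)(2/13) + (1/2)(9/13) + (1)(2/13) = 1/2.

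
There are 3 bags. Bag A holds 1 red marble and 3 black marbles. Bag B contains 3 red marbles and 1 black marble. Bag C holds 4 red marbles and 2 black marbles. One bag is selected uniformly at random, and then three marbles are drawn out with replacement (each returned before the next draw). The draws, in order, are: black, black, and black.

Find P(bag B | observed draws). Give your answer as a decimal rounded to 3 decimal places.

Under each hypothesis, the probability of the observed sequence is: P(data | bag A) = (3/4)(3/4)(3/4) = 0.42188; P(data | bag B) = (1/4)(1/4)(1/4) = 0.015625; P(data | bag C) = (2/6)(2/6)(2/6) = 0.037037.
The prior-weighted likelihoods are 1/3 · 0.42188 = 0.14062, 1/3 · 0.015625 = 0.0052083, 1/3 · 0.037037 = 0.012346; summing to 0.15818.
Hence P(bag B | data) = (0.0052083) / (0.15818) = 0.032927.

0.033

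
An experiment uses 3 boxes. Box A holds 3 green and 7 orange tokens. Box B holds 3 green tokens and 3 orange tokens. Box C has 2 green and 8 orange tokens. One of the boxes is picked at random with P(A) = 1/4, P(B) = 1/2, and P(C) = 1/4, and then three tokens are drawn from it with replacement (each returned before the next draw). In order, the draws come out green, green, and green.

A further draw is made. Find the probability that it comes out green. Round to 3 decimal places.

Under each hypothesis, the probability of the observed sequence is: P(data | box A) = (3/10)(3/10)(3/10) = 0.027; P(data | box B) = (3/6)(3/6)(3/6) = 0.125; P(data | box C) = (2/10)(2/10)(2/10) = 0.008.
The prior-weighted likelihoods are 1/4 · 0.027 = 0.00675, 1/2 · 0.125 = 0.0625, 1/4 · 0.008 = 0.002; summing to 0.07125.
Normalising, the posterior is P(box A | data) = 0.094737, P(box B | data) = 0.87719, P(box C | data) = 0.02807.
The predictive probability is P(green next | data) = (3/10)(0.094737) + (1/2)(0.87719) + (1/5)(0.02807) = 0.47263.

0.473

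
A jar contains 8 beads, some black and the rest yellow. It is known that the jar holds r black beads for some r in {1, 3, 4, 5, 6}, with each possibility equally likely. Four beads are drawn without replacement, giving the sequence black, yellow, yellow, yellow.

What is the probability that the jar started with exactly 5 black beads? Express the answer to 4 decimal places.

0.0581

Compute the likelihood of the observed sequence for each case: P(data | r = 1) = (1/8)(7/7)(6/6)(5/5) = 1/8; P(data | r = 3) = (3/8)(5/7)(4/6)(3/5) = 3/28; P(data | r = 4) = (4/8)(4/7)(3/6)(2/5) = 2/35; P(data | r = 5) = (5/8)(3/7)(2/6)(1/5) = 1/56; P(data | r = 6) = (6/8)(2/7)(1/6)(0/5) = 0.
Multiplying each by its prior: 1/5 · 1/8 = 1/40, 1/5 · 3/28 = 3/140, 1/5 · 2/35 = 2/175, 1/5 · 1/56 = 1/280, 1/5 · 0 = 0; summing to 43/700.
Hence P(r = 5 | data) = (1/280) / (43/700) = 5/86.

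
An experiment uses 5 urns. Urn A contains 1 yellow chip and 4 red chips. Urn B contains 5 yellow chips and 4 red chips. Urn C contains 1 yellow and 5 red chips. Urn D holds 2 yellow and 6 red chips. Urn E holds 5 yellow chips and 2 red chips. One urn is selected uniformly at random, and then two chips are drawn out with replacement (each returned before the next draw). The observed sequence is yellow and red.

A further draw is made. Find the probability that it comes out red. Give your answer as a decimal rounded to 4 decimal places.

0.5893

Under each hypothesis, the probability of the observed sequence is: P(data | urn A) = (1/5)(4/5) = 0.16; P(data | urn B) = (5/9)(4/9) = 0.24691; P(data | urn C) = (1/6)(5/6) = 0.13889; P(data | urn D) = (2/8)(6/8) = 0.1875; P(data | urn E) = (5/7)(2/7) = 0.20408.
The prior-weighted likelihoods are 1/5 · 0.16 = 0.032, 1/5 · 0.24691 = 0.049383, 1/5 · 0.13889 = 0.027778, 1/5 · 0.1875 = 0.0375, 1/5 · 0.20408 = 0.040816; with total 0.18748.
The posterior is then P(urn A | data) = 0.17069, P(urn B | data) = 0.26341, P(urn C | data) = 0.14817, P(urn D | data) = 0.20002, P(urn E | data) = 0.21771.
The predictive probability is P(red next | data) = (4/5)(0.17069) + (4/9)(0.26341) + (5/6)(0.14817) + (3/4)(0.20002) + (2/7)(0.21771) = 0.58931.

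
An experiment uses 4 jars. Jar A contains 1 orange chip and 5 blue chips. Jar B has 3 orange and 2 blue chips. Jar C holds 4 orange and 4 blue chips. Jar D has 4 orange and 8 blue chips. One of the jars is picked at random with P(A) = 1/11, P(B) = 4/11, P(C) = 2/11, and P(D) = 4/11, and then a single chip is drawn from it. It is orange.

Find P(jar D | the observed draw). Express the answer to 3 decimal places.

Under each hypothesis, the probability of this draw is: P(data | jar A) = (1/6) = 1/6; P(data | jar B) = (3/5) = 3/5; P(data | jar C) = (4/8) = 1/2; P(data | jar D) = (4/12) = 1/3.
Multiplying each by its prior: 1/11 · 1/6 = 1/66, 4/11 · 3/5 = 12/55, 2/11 · 1/2 = 1/11, 4/11 · 1/3 = 4/33; summing to 49/110.
Hence P(jar D | data) = (4/33) / (49/110) = 40/147.

0.272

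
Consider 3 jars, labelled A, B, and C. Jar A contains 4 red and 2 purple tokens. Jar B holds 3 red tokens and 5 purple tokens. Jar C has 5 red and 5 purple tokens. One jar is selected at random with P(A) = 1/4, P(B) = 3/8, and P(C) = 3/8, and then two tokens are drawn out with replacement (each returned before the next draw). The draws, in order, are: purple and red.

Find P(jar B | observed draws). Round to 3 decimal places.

For each hypothesis, P(data | H) works out to: P(data | jar A) = (2/6)(4/6) = 0.22222; P(data | jar B) = (5/8)(3/8) = 0.23438; P(data | jar C) = (5/10)(5/10) = 0.25.
The prior-weighted likelihoods are 1/4 · 0.22222 = 0.055556, 3/8 · 0.23438 = 0.087891, 3/8 · 0.25 = 0.09375; with total 0.2372.
So P(jar B | data) = (0.087891) / (0.2372) = 0.37054.

0.371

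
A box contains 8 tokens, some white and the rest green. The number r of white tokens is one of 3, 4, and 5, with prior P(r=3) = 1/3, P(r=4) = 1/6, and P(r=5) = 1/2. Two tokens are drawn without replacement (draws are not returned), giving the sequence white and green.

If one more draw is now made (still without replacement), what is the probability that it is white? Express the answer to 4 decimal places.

0.5275

Compute the likelihood of the observed sequence for each case: P(data | r = 3) = (3/8)(5/7) = 15/56; P(data | r = 4) = (4/8)(4/7) = 2/7; P(data | r = 5) = (5/8)(3/7) = 15/56.
Weighting by the prior gives 1/3 · 15/56 = 5/56, 1/6 · 2/7 = 1/21, 1/2 · 15/56 = 15/112; summing to 13/48.
Dividing through by the total gives posterior P(r = 3 | data) = 30/91, P(r = 4 | data) = 16/91, P(r = 5 | data) = 45/91.
The predictive probability is P(white next | data) = (1/3)(30/91) + (1/2)(16/91) + (2/3)(45/91) = 48/91.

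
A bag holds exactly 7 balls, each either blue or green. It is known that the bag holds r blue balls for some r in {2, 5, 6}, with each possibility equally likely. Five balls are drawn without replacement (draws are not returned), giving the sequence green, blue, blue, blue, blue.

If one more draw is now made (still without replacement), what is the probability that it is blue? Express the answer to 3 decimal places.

0.800

For each hypothesis, P(data | H) works out to: P(data | r = 2) = (5/7)(2/6)(1/5)(0/4) = 0; P(data | r = 5) = (2/7)(5/6)(4/5)(3/4)(2/3) = 2/21; P(data | r = 6) = (1/7)(6/6)(5/5)(4/4)(3/3) = 1/7.
Weighting by the prior gives 1/3 · 0 = 0, 1/3 · 2/21 = 2/63, 1/3 · 1/7 = 1/21; with total 5/63.
Dividing through by the total gives posterior P(r = 2 | data) = 0, P(r = 5 | data) = 2/5, P(r = 6 | data) = 3/5.
Averaging over the posterior, P(blue next | data) = (1/2)(2/5) + (1)(3/5) = 4/5.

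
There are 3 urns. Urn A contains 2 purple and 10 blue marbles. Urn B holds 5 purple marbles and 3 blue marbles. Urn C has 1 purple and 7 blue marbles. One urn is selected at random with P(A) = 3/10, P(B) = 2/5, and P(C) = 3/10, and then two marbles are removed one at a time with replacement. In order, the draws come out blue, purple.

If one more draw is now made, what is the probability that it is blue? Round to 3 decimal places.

0.586

For each hypothesis, P(data | H) works out to: P(data | urn A) = (10/12)(2/12) = 0.13889; P(data | urn B) = (3/8)(5/8) = 0.23438; P(data | urn C) = (7/8)(1/8) = 0.10938.
The prior-weighted likelihoods are 3/10 · 0.13889 = 0.041667, 2/5 · 0.23438 = 0.09375, 3/10 · 0.10938 = 0.032813; these sum to 0.16823.
Dividing through by the total gives posterior P(urn A | data) = 0.24768, P(urn B | data) = 0.55728, P(urn C | data) = 0.19505.
Averaging over the posterior, P(blue next | data) = (5/6)(0.24768) + (3/8)(0.55728) + (7/8)(0.19505) = 0.58604.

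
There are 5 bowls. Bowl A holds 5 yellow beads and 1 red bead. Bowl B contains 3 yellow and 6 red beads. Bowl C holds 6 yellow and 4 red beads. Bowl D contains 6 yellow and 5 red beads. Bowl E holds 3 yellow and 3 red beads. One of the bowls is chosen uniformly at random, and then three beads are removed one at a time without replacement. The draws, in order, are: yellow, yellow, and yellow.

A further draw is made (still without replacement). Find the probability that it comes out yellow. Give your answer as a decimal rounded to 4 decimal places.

The likelihood of the observed sequence under each hypothesis: P(data | bowl A) = (5/6)(4/5)(3/4) = 0.5; P(data | bowl B) = (3/9)(2/8)(1/7) = 0.011905; P(data | bowl C) = (6/10)(5/9)(4/8) = 0.16667; P(data | bowl D) = (6/11)(5/10)(4/9) = 0.12121; P(data | bowl E) = (3/6)(2/5)(1/4) = 0.05.
Weighting by the prior gives 1/5 · 0.5 = 0.1, 1/5 · 0.011905 = 0.002381, 1/5 · 0.16667 = 0.033333, 1/5 · 0.12121 = 0.024242, 1/5 · 0.05 = 0.01; with total 0.16996.
Normalising, the posterior is P(bowl A | data) = 0.58839, P(bowl B | data) = 0.014009, P(bowl C | data) = 0.19613, P(bowl D | data) = 0.14264, P(bowl E | data) = 0.058839.
The predictive probability is P(yellow next | data) = (2/3)(0.58839) + (0)(0.014009) + (3/7)(0.19613) + (3/8)(0.14264) + (0)(0.058839) = 0.5298.

0.5298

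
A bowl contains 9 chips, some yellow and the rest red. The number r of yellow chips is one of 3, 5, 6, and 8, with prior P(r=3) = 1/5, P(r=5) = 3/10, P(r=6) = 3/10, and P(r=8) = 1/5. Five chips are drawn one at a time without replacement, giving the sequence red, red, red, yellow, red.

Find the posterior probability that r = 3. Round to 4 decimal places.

0.8571

The likelihood of the observed sequence under each hypothesis: P(data | r = 3) = (6/9)(5/8)(4/7)(3/6)(3/5) = 1/14; P(data | r = 5) = (4/9)(3/8)(2/7)(5/6)(1/5) = 1/126; P(data | r = 6) = (3/9)(2/8)(1/7)(6/6)(0/5) = 0; P(data | r = 8) = (1/9)(0/8) = 0.
Weighting by the prior gives 1/5 · 1/14 = 1/70, 3/10 · 1/126 = 1/420, 3/10 · 0 = 0, 1/5 · 0 = 0; these sum to 1/60.
Therefore the posterior P(r = 3 | data) = (1/70) / (1/60) = 6/7.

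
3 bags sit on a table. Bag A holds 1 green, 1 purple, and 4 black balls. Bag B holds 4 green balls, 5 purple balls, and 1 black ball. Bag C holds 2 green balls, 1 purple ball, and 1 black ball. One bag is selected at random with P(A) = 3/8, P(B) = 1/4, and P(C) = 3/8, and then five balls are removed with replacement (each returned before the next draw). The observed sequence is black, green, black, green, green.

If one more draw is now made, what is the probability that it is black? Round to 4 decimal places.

Under each hypothesis, the probability of the observed sequence is: P(data | bag A) = (4/6)(1/6)(4/6)(1/6)(1/6) = 0.0020576; P(data | bag B) = (1/10)(4/10)(1/10)(4/10)(4/10) = 0.00064; P(data | bag C) = (1/4)(2/4)(1/4)(2/4)(2/4) = 0.0078125.
Weighting by the prior gives 3/8 · 0.0020576 = 0.0007716, 1/4 · 0.00064 = 0.00016, 3/8 · 0.0078125 = 0.0029297; with total 0.0038613.
Dividing through by the total gives posterior P(bag A | data) = 0.19983, P(bag B | data) = 0.041437, P(bag C | data) = 0.75873.
Averaging over the posterior, P(black next | data) = (2/3)(0.19983) + (1/10)(0.041437) + (1/4)(0.75873) = 0.32705.

0.3270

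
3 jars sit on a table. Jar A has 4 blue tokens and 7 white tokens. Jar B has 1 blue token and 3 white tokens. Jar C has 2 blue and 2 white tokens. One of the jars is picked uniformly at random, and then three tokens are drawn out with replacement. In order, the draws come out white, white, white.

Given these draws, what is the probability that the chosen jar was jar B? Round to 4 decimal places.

0.5243

Compute the likelihood of the observed sequence for each case: P(data | jar A) = (7/11)(7/11)(7/11) = 0.2577; P(data | jar B) = (3/4)(3/4)(3/4) = 0.42188; P(data | jar C) = (2/4)(2/4)(2/4) = 0.125.
Multiplying each by its prior: 1/3 · 0.2577 = 0.0859, 1/3 · 0.42188 = 0.14062, 1/3 · 0.125 = 0.041667; these sum to 0.26819.
Therefore the posterior P(jar B | data) = (0.14062) / (0.26819) = 0.52434.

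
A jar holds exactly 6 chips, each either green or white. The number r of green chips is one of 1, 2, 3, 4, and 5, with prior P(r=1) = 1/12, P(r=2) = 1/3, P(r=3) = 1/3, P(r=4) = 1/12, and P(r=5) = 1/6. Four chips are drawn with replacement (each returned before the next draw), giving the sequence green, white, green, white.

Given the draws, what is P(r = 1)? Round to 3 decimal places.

0.035

The likelihood of the observed sequence under each hypothesis: P(data | r = 1) = (1/6)(5/6)(1/6)(5/6) = 0.01929; P(data | r = 2) = (2/6)(4/6)(2/6)(4/6) = 0.049383; P(data | r = 3) = (3/6)(3/6)(3/6)(3/6) = 0.0625; P(data | r = 4) = (4/6)(2/6)(4/6)(2/6) = 0.049383; P(data | r = 5) = (5/6)(1/6)(5/6)(1/6) = 0.01929.
The prior-weighted likelihoods are 1/12 · 0.01929 = 0.0016075, 1/3 · 0.049383 = 0.016461, 1/3 · 0.0625 = 0.020833, 1/12 · 0.049383 = 0.0041152, 1/6 · 0.01929 = 0.003215; with total 0.046232.
Hence P(r = 1 | data) = (0.0016075) / (0.046232) = 0.034771.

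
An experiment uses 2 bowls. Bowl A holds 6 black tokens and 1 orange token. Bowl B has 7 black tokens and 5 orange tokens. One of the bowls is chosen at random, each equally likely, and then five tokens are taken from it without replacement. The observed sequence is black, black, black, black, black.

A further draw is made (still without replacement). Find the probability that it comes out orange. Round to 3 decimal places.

0.518

For each hypothesis, P(data | H) works out to: P(data | bowl A) = (6/7)(5/6)(4/5)(3/4)(2/3) = 0.28571; P(data | bowl B) = (7/12)(6/11)(5/10)(4/9)(3/8) = 0.026515.
Weighting by the prior gives 1/2 · 0.28571 = 0.14286, 1/2 · 0.026515 = 0.013258; these sum to 0.15611.
Normalising, the posterior is P(bowl A | data) = 0.91508, P(bowl B | data) = 0.084922.
So P(orange next | data) = Σ P(orange next | H) P(H | data) = (1/2)(0.91508) + (5/7)(0.084922) = 0.5182.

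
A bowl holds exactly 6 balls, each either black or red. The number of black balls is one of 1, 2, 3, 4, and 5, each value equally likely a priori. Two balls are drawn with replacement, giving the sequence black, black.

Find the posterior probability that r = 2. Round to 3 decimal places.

The likelihood of the observed sequence under each hypothesis: P(data | r = 1) = (1/6)(1/6) = 1/36; P(data | r = 2) = (2/6)(2/6) = 1/9; P(data | r = 3) = (3/6)(3/6) = 1/4; P(data | r = 4) = (4/6)(4/6) = 4/9; P(data | r = 5) = (5/6)(5/6) = 25/36.
Multiplying each by its prior: 1/5 · 1/36 = 1/180, 1/5 · 1/9 = 1/45, 1/5 · 1/4 = 1/20, 1/5 · 4/9 = 4/45, 1/5 · 25/36 = 5/36; these sum to 11/36.
Therefore the posterior P(r = 2 | data) = (1/45) / (11/36) = 4/55.

0.073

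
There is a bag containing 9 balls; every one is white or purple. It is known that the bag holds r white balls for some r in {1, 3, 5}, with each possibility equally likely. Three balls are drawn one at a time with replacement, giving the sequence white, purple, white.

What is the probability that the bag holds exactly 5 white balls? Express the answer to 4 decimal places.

0.6173

Compute the likelihood of the observed sequence for each case: P(data | r = 1) = (1/9)(8/9)(1/9) = 0.010974; P(data | r = 3) = (3/9)(6/9)(3/9) = 0.074074; P(data | r = 5) = (5/9)(4/9)(5/9) = 0.13717.
The prior-weighted likelihoods are 1/3 · 0.010974 = 0.003658, 1/3 · 0.074074 = 0.024691, 1/3 · 0.13717 = 0.045725; these sum to 0.074074.
Therefore the posterior P(r = 5 | data) = (0.045725) / (0.074074) = 0.61728.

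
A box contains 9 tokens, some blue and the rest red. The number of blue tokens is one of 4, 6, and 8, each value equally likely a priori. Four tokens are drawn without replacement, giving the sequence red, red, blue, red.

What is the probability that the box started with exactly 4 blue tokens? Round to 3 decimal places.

The likelihood of the observed sequence under each hypothesis: P(data | r = 4) = (5/9)(4/8)(4/7)(3/6) = 5/63; P(data | r = 6) = (3/9)(2/8)(6/7)(1/6) = 1/84; P(data | r = 8) = (1/9)(0/8) = 0.
Weighting by the prior gives 1/3 · 5/63 = 5/189, 1/3 · 1/84 = 1/252, 1/3 · 0 = 0; summing to 23/756.
By Bayes' rule, P(r = 4 | data) = (5/189) / (23/756) = 20/23.

0.870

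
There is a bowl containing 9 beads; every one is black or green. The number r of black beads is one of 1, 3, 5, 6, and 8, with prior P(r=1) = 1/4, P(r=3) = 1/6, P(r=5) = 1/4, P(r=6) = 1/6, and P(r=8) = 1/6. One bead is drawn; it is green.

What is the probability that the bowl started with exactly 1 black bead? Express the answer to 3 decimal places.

0.429

For each hypothesis, P(data | H) works out to: P(data | r = 1) = (8/9) = 8/9; P(data | r = 3) = (6/9) = 2/3; P(data | r = 5) = (4/9) = 4/9; P(data | r = 6) = (3/9) = 1/3; P(data | r = 8) = (1/9) = 1/9.
Multiplying each by its prior: 1/4 · 8/9 = 2/9, 1/6 · 2/3 = 1/9, 1/4 · 4/9 = 1/9, 1/6 · 1/3 = 1/18, 1/6 · 1/9 = 1/54; with total 14/27.
Therefore the posterior P(r = 1 | data) = (2/9) / (14/27) = 3/7.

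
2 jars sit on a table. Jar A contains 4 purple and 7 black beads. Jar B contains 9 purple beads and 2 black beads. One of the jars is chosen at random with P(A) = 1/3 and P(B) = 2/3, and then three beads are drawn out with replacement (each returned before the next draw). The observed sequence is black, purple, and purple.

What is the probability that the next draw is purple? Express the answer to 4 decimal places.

Under each hypothesis, the probability of the observed sequence is: P(data | jar A) = (7/11)(4/11)(4/11) = 0.084147; P(data | jar B) = (2/11)(9/11)(9/11) = 0.12171.
Weighting by the prior gives 1/3 · 0.084147 = 0.028049, 2/3 · 0.12171 = 0.081142; these sum to 0.10919.
The posterior is then P(jar A | data) = 0.25688, P(jar B | data) = 0.74312.
So P(purple next | data) = Σ P(purple next | H) P(H | data) = (4/11)(0.25688) + (9/11)(0.74312) = 0.70142.

0.7014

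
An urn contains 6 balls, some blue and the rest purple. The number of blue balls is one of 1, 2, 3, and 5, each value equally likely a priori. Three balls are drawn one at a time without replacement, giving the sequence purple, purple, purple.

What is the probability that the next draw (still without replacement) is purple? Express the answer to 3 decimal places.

0.533

For each hypothesis, P(data | H) works out to: P(data | r = 1) = (5/6)(4/5)(3/4) = 1/2; P(data | r = 2) = (4/6)(3/5)(2/4) = 1/5; P(data | r = 3) = (3/6)(2/5)(1/4) = 1/20; P(data | r = 5) = (1/6)(0/5) = 0.
Multiplying each by its prior: 1/4 · 1/2 = 1/8, 1/4 · 1/5 = 1/20, 1/4 · 1/20 = 1/80, 1/4 · 0 = 0; summing to 3/16.
Normalising, the posterior is P(r = 1 | data) = 2/3, P(r = 2 | data) = 4/15, P(r = 3 | data) = 1/15, P(r = 5 | data) = 0.
The predictive probability is P(purple next | data) = (2/3)(2/3) + (1/3)(4/15) + (0)(1/15) = 8/15.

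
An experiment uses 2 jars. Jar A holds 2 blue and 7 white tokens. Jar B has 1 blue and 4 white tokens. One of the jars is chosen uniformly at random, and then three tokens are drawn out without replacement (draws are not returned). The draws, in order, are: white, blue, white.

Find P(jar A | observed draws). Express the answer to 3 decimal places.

For each hypothesis, P(data | H) works out to: P(data | jar A) = (7/9)(2/8)(6/7) = 1/6; P(data | jar B) = (4/5)(1/4)(3/3) = 1/5.
Weighting by the prior gives 1/2 · 1/6 = 1/12, 1/2 · 1/5 = 1/10; with total 11/60.
Therefore the posterior P(jar A | data) = (1/12) / (11/60) = 5/11.

0.455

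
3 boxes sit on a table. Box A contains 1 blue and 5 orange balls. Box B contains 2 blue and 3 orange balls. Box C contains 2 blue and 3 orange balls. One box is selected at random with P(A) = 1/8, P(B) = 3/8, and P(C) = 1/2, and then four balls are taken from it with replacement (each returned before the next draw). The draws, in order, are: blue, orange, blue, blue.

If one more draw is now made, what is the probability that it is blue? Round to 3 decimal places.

Compute the likelihood of the observed sequence for each case: P(data | box A) = (1/6)(5/6)(1/6)(1/6) = 0.003858; P(data | box B) = (2/5)(3/5)(2/5)(2/5) = 0.0384; P(data | box C) = (2/5)(3/5)(2/5)(2/5) = 0.0384.
Multiplying each by its prior: 1/8 · 0.003858 = 0.00048225, 3/8 · 0.0384 = 0.0144, 1/2 · 0.0384 = 0.0192; these sum to 0.034082.
Normalising, the posterior is P(box A | data) = 0.01415, P(box B | data) = 0.42251, P(box C | data) = 0.56334.
The predictive probability is P(blue next | data) = (1/6)(0.01415) + (2/5)(0.42251) + (2/5)(0.56334) = 0.3967.

0.397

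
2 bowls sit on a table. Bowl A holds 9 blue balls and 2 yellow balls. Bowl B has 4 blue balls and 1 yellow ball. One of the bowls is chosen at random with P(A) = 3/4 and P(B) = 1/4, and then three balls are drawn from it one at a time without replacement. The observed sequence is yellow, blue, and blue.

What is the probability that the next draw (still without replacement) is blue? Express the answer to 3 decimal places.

0.914

Under each hypothesis, the probability of the observed sequence is: P(data | bowl A) = (2/11)(9/10)(8/9) = 8/55; P(data | bowl B) = (1/5)(4/4)(3/3) = 1/5.
The prior-weighted likelihoods are 3/4 · 8/55 = 6/55, 1/4 · 1/5 = 1/20; these sum to 7/44.
Normalising, the posterior is P(bowl A | data) = 24/35, P(bowl B | data) = 11/35.
So P(blue next | data) = Σ P(blue next | H) P(H | data) = (7/8)(24/35) + (1)(11/35) = 32/35.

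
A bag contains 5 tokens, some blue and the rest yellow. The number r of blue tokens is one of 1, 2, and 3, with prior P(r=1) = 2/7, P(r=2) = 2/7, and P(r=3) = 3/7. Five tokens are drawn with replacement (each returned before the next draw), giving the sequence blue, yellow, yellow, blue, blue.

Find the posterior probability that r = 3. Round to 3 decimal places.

0.648

Under each hypothesis, the probability of the observed sequence is: P(data | r = 1) = (1/5)(4/5)(4/5)(1/5)(1/5) = 0.00512; P(data | r = 2) = (2/5)(3/5)(3/5)(2/5)(2/5) = 0.02304; P(data | r = 3) = (3/5)(2/5)(2/5)(3/5)(3/5) = 0.03456.
Multiplying each by its prior: 2/7 · 0.00512 = 0.0014629, 2/7 · 0.02304 = 0.0065829, 3/7 · 0.03456 = 0.014811; summing to 0.022857.
So P(r = 3 | data) = (0.014811) / (0.022857) = 0.648.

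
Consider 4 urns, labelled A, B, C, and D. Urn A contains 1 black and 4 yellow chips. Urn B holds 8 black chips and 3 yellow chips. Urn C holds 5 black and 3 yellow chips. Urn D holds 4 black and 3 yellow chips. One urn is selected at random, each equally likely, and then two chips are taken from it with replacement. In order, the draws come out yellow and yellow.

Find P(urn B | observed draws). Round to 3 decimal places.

For each hypothesis, P(data | H) works out to: P(data | urn A) = (4/5)(4/5) = 0.64; P(data | urn B) = (3/11)(3/11) = 0.07438; P(data | urn C) = (3/8)(3/8) = 0.14062; P(data | urn D) = (3/7)(3/7) = 0.18367.
The prior-weighted likelihoods are 1/4 · 0.64 = 0.16, 1/4 · 0.07438 = 0.018595, 1/4 · 0.14062 = 0.035156, 1/4 · 0.18367 = 0.045918; with total 0.25967.
Hence P(urn B | data) = (0.018595) / (0.25967) = 0.07161.

0.072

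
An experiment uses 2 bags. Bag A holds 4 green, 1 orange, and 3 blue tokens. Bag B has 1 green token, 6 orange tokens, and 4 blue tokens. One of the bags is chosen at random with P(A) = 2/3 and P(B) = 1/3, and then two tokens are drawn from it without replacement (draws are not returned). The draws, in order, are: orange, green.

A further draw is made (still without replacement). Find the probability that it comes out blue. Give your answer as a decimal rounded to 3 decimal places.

Compute the likelihood of the observed sequence for each case: P(data | bag A) = (1/8)(4/7) = 0.071429; P(data | bag B) = (6/11)(1/10) = 0.054545.
The prior-weighted likelihoods are 2/3 · 0.071429 = 0.047619, 1/3 · 0.054545 = 0.018182; these sum to 0.065801.
Normalising, the posterior is P(bag A | data) = 0.72368, P(bag B | data) = 0.27632.
So P(blue next | data) = Σ P(blue next | H) P(H | data) = (1/2)(0.72368) + (4/9)(0.27632) = 0.48465.

0.485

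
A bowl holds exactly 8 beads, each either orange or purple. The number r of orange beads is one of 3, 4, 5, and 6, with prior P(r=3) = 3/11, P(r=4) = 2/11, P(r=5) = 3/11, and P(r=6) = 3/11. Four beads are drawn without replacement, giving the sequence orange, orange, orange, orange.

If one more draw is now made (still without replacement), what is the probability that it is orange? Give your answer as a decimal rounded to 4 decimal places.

Under each hypothesis, the probability of the observed sequence is: P(data | r = 3) = (3/8)(2/7)(1/6)(0/5) = 0; P(data | r = 4) = (4/8)(3/7)(2/6)(1/5) = 1/70; P(data | r = 5) = (5/8)(4/7)(3/6)(2/5) = 1/14; P(data | r = 6) = (6/8)(5/7)(4/6)(3/5) = 3/14.
Weighting by the prior gives 3/11 · 0 = 0, 2/11 · 1/70 = 1/385, 3/11 · 1/14 = 3/154, 3/11 · 3/14 = 9/154; with total 31/385.
Dividing through by the total gives posterior P(r = 3 | data) = 0, P(r = 4 | data) = 1/31, P(r = 5 | data) = 15/62, P(r = 6 | data) = 45/62.
The predictive probability is P(orange next | data) = (0)(1/31) + (1/4)(15/62) + (1/2)(45/62) = 105/248.

0.4234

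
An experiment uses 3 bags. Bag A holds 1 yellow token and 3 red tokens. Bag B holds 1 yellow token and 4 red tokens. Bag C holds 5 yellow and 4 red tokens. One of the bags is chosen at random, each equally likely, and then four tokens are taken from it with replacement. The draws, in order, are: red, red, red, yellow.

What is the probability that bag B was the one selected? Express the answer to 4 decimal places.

0.3990

Under each hypothesis, the probability of the observed sequence is: P(data | bag A) = (3/4)(3/4)(3/4)(1/4) = 0.10547; P(data | bag B) = (4/5)(4/5)(4/5)(1/5) = 0.1024; P(data | bag C) = (4/9)(4/9)(4/9)(5/9) = 0.048773.
Weighting by the prior gives 1/3 · 0.10547 = 0.035156, 1/3 · 0.1024 = 0.034133, 1/3 · 0.048773 = 0.016258; summing to 0.085547.
By Bayes' rule, P(bag B | data) = (0.034133) / (0.085547) = 0.399.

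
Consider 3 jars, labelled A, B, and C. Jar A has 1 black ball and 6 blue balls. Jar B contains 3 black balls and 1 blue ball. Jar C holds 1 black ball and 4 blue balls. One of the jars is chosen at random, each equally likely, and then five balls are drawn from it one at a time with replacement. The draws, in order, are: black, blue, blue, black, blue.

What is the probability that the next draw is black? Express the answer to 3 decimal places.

0.297

Under each hypothesis, the probability of the observed sequence is: P(data | jar A) = (1/7)(6/7)(6/7)(1/7)(6/7) = 0.012852; P(data | jar B) = (3/4)(1/4)(1/4)(3/4)(1/4) = 0.0087891; P(data | jar C) = (1/5)(4/5)(4/5)(1/5)(4/5) = 0.02048.
The prior-weighted likelihoods are 1/3 · 0.012852 = 0.0042839, 1/3 · 0.0087891 = 0.0029297, 1/3 · 0.02048 = 0.0068267; these sum to 0.01404.
Dividing through by the total gives posterior P(jar A | data) = 0.30512, P(jar B | data) = 0.20866, P(jar C | data) = 0.48622.
Averaging over the posterior, P(black next | data) = (1/7)(0.30512) + (3/4)(0.20866) + (1/5)(0.48622) = 0.29733.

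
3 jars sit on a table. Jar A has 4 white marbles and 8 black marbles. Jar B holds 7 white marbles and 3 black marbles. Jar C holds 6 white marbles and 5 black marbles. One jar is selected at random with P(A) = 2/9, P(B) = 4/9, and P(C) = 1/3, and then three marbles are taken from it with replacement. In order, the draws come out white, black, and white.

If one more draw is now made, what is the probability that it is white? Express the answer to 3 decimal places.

Under each hypothesis, the probability of the observed sequence is: P(data | jar A) = (4/12)(8/12)(4/12) = 0.074074; P(data | jar B) = (7/10)(3/10)(7/10) = 0.147; P(data | jar C) = (6/11)(5/11)(6/11) = 0.13524.
The prior-weighted likelihoods are 2/9 · 0.074074 = 0.016461, 4/9 · 0.147 = 0.065333, 1/3 · 0.13524 = 0.045079; summing to 0.12687.
Dividing through by the total gives posterior P(jar A | data) = 0.12974, P(jar B | data) = 0.51495, P(jar C | data) = 0.35531.
Averaging over the posterior, P(white next | data) = (1/3)(0.12974) + (7/10)(0.51495) + (6/11)(0.35531) = 0.59752.

0.598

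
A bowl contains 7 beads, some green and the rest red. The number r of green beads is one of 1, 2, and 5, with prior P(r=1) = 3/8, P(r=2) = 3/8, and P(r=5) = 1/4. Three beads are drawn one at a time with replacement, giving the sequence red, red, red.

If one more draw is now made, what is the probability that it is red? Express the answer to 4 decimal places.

Under each hypothesis, the probability of the observed sequence is: P(data | r = 1) = (6/7)(6/7)(6/7) = 0.62974; P(data | r = 2) = (5/7)(5/7)(5/7) = 0.36443; P(data | r = 5) = (2/7)(2/7)(2/7) = 0.023324.
Multiplying each by its prior: 3/8 · 0.62974 = 0.23615, 3/8 · 0.36443 = 0.13666, 1/4 · 0.023324 = 0.0058309; with total 0.37864.
Normalising, the posterior is P(r = 1 | data) = 0.62368, P(r = 2 | data) = 0.36092, P(r = 5 | data) = 0.015399.
Averaging over the posterior, P(red next | data) = (6/7)(0.62368) + (5/7)(0.36092) + (2/7)(0.015399) = 0.79678.

0.7968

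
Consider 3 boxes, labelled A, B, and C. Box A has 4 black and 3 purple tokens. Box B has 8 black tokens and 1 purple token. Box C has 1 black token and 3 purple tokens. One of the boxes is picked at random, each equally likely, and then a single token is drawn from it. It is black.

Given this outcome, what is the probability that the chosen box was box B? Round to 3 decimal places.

For each hypothesis, P(data | H) works out to: P(data | box A) = (4/7) = 4/7; P(data | box B) = (8/9) = 8/9; P(data | box C) = (1/4) = 1/4.
Weighting by the prior gives 1/3 · 4/7 = 4/21, 1/3 · 8/9 = 8/27, 1/3 · 1/4 = 1/12; summing to 431/756.
By Bayes' rule, P(box B | data) = (8/27) / (431/756) = 224/431.

0.520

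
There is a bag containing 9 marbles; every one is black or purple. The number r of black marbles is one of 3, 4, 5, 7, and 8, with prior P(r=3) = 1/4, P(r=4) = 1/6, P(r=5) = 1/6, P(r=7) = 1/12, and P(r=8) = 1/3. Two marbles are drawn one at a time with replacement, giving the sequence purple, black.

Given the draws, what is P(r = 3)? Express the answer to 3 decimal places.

0.300

For each hypothesis, P(data | H) works out to: P(data | r = 3) = (6/9)(3/9) = 2/9; P(data | r = 4) = (5/9)(4/9) = 20/81; P(data | r = 5) = (4/9)(5/9) = 20/81; P(data | r = 7) = (2/9)(7/9) = 14/81; P(data | r = 8) = (1/9)(8/9) = 8/81.
Weighting by the prior gives 1/4 · 2/9 = 1/18, 1/6 · 20/81 = 10/243, 1/6 · 20/81 = 10/243, 1/12 · 14/81 = 7/486, 1/3 · 8/81 = 8/243; with total 5/27.
By Bayes' rule, P(r = 3 | data) = (1/18) / (5/27) = 3/10.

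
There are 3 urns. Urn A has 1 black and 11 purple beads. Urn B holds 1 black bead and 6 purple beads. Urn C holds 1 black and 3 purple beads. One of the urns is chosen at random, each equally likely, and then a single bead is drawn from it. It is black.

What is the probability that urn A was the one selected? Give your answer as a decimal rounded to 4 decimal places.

0.1750

Under each hypothesis, the probability of this draw is: P(data | urn A) = (1/12) = 1/12; P(data | urn B) = (1/7) = 1/7; P(data | urn C) = (1/4) = 1/4.
Weighting by the prior gives 1/3 · 1/12 = 1/36, 1/3 · 1/7 = 1/21, 1/3 · 1/4 = 1/12; summing to 10/63.
By Bayes' rule, P(urn A | data) = (1/36) / (10/63) = 7/40.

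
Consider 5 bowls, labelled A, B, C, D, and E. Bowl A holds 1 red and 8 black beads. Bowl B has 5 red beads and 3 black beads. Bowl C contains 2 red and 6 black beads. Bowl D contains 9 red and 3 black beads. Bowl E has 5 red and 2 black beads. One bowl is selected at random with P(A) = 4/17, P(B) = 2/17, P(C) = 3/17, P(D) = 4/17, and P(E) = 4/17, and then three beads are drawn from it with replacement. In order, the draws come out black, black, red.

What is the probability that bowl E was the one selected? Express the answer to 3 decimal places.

For each hypothesis, P(data | H) works out to: P(data | bowl A) = (8/9)(8/9)(1/9) = 0.087791; P(data | bowl B) = (3/8)(3/8)(5/8) = 0.087891; P(data | bowl C) = (6/8)(6/8)(2/8) = 0.14062; P(data | bowl D) = (3/12)(3/12)(9/12) = 0.046875; P(data | bowl E) = (2/7)(2/7)(5/7) = 0.058309.
Multiplying each by its prior: 4/17 · 0.087791 = 0.020657, 2/17 · 0.087891 = 0.01034, 3/17 · 0.14062 = 0.024816, 4/17 · 0.046875 = 0.011029, 4/17 · 0.058309 = 0.01372; these sum to 0.080562.
Hence P(bowl E | data) = (0.01372) / (0.080562) = 0.1703.

0.170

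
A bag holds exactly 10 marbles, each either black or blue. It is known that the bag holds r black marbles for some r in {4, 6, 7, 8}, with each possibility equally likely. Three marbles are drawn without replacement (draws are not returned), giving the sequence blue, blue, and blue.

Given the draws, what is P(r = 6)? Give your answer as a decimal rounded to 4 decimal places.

Compute the likelihood of the observed sequence for each case: P(data | r = 4) = (6/10)(5/9)(4/8) = 1/6; P(data | r = 6) = (4/10)(3/9)(2/8) = 1/30; P(data | r = 7) = (3/10)(2/9)(1/8) = 1/120; P(data | r = 8) = (2/10)(1/9)(0/8) = 0.
Multiplying each by its prior: 1/4 · 1/6 = 1/24, 1/4 · 1/30 = 1/120, 1/4 · 1/120 = 1/480, 1/4 · 0 = 0; with total 5/96.
So P(r = 6 | data) = (1/120) / (5/96) = 4/25.

0.1600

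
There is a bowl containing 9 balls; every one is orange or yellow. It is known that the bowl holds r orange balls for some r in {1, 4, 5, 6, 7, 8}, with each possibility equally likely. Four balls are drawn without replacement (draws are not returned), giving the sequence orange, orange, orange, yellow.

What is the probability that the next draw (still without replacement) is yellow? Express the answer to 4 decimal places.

Under each hypothesis, the probability of the observed sequence is: P(data | r = 1) = (1/9)(0/8) = 0; P(data | r = 4) = (4/9)(3/8)(2/7)(5/6) = 5/126; P(data | r = 5) = (5/9)(4/8)(3/7)(4/6) = 5/63; P(data | r = 6) = (6/9)(5/8)(4/7)(3/6) = 5/42; P(data | r = 7) = (7/9)(6/8)(5/7)(2/6) = 5/36; P(data | r = 8) = (8/9)(7/8)(6/7)(1/6) = 1/9.
Multiplying each by its prior: 1/6 · 0 = 0, 1/6 · 5/126 = 5/756, 1/6 · 5/63 = 5/378, 1/6 · 5/42 = 5/252, 1/6 · 5/36 = 5/216, 1/6 · 1/9 = 1/54; summing to 41/504.
The posterior is then P(r = 1 | data) = 0, P(r = 4 | data) = 10/123, P(r = 5 | data) = 20/123, P(r = 6 | data) = 10/41, P(r = 7 | data) = 35/123, P(r = 8 | data) = 28/123.
Averaging over the posterior, P(yellow next | data) = (4/5)(10/123) + (3/5)(20/123) + (2/5)(10/41) + (1/5)(35/123) + (0)(28/123) = 13/41.

0.3171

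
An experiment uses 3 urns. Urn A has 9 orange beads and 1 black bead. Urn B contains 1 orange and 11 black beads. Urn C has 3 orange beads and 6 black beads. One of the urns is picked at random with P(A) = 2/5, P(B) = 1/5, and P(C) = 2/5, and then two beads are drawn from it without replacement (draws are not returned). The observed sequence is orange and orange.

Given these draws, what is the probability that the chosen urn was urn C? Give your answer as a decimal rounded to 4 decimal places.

Compute the likelihood of the observed sequence for each case: P(data | urn A) = (9/10)(8/9) = 4/5; P(data | urn B) = (1/12)(0/11) = 0; P(data | urn C) = (3/9)(2/8) = 1/12.
Multiplying each by its prior: 2/5 · 4/5 = 8/25, 1/5 · 0 = 0, 2/5 · 1/12 = 1/30; these sum to 53/150.
Hence P(urn C | data) = (1/30) / (53/150) = 5/53.

0.0943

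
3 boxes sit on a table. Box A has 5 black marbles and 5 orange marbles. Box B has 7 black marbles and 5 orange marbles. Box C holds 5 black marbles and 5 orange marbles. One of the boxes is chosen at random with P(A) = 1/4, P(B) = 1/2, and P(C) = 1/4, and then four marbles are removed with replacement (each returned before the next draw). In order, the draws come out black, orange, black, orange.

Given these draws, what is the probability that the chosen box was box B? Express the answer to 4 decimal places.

For each hypothesis, P(data | H) works out to: P(data | box A) = (5/10)(5/10)(5/10)(5/10) = 0.0625; P(data | box B) = (7/12)(5/12)(7/12)(5/12) = 0.059076; P(data | box C) = (5/10)(5/10)(5/10)(5/10) = 0.0625.
Weighting by the prior gives 1/4 · 0.0625 = 0.015625, 1/2 · 0.059076 = 0.029538, 1/4 · 0.0625 = 0.015625; summing to 0.060788.
By Bayes' rule, P(box B | data) = (0.029538) / (0.060788) = 0.48592.

0.4859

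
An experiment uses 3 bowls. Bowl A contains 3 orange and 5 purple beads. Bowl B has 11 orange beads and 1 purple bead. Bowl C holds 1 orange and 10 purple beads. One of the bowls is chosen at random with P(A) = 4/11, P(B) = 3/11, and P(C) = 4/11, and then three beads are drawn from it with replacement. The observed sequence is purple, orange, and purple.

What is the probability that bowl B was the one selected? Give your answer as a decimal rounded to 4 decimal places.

For each hypothesis, P(data | H) works out to: P(data | bowl A) = (5/8)(3/8)(5/8) = 0.14648; P(data | bowl B) = (1/12)(11/12)(1/12) = 0.0063657; P(data | bowl C) = (10/11)(1/11)(10/11) = 0.075131.
The prior-weighted likelihoods are 4/11 · 0.14648 = 0.053267, 3/11 · 0.0063657 = 0.0017361, 4/11 · 0.075131 = 0.027321; with total 0.082324.
Therefore the posterior P(bowl B | data) = (0.0017361) / (0.082324) = 0.021089.

0.0211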